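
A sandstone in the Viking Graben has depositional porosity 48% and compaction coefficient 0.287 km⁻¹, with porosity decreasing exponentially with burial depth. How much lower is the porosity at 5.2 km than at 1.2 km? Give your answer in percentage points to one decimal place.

phi(1.2) = 0.48·e^(−0.287×1.2) = 0.3401
phi(5.2) = 0.48·e^(−0.287×5.2) = 0.1079
Δphi = 0.3401 − 0.1079 = 0.2322

23.2 percentage points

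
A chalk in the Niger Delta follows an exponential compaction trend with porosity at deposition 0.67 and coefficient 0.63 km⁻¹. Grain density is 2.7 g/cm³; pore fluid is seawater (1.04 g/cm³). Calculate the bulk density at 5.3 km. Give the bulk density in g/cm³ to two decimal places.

2.66 g/cm³

Porosity at depth: n = 0.67·exp(−0.63×5.3) = 0.67×0.0355 = 0.0238
Bulk density: ρ_b = (1−n)ρ_g + n·ρ_f = 0.9762×2.7 + 0.0238×1.04
       = 2.636 + 0.025 = 2.661 g/cm³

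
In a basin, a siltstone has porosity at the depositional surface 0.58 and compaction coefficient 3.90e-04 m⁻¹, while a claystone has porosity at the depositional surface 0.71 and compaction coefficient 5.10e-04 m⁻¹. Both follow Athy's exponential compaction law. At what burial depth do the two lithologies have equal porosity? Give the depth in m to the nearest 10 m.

Working in km (1 km = 1000 m; β in km⁻¹ = β in m⁻¹ × 1000):
Set φ₀ₐ e^(−βₐd) = φ₀ᵦ e^(−βᵦd) ⇒ ln(φ₀ₐ/φ₀ᵦ) = (βₐ − βᵦ)·d
d = ln(0.58/0.71) / (0.39 − 0.51) = -0.2022 / -0.12 = 1.685 km

1690 m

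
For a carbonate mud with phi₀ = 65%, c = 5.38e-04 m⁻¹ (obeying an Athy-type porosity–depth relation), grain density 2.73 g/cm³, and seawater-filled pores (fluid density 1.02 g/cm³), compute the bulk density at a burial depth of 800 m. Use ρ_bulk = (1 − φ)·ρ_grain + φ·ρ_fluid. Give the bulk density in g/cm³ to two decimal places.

Working in km (1 km = 1000 m; c in km⁻¹ = c in m⁻¹ × 1000):
Porosity at depth: phi = 0.65·exp(−0.538×0.8) = 0.65×0.6502 = 0.4227
Bulk density: ρ_b = (1−phi)ρ_g + phi·ρ_f = 0.5773×2.73 + 0.4227×1.02
       = 1.576 + 0.431 = 2.007 g/cm³

2.01 g/cm³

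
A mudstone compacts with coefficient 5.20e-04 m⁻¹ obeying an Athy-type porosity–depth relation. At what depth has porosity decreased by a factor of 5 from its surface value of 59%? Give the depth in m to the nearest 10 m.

3100 m

Working in km (1 km = 1000 m; k in km⁻¹ = k in m⁻¹ × 1000):
n/n₀ = 1/5 ⇒ exp(−k·d) = 1/5 ⇒ d = ln(5) / k
d = 1.6094 / 0.52 = 3.095 km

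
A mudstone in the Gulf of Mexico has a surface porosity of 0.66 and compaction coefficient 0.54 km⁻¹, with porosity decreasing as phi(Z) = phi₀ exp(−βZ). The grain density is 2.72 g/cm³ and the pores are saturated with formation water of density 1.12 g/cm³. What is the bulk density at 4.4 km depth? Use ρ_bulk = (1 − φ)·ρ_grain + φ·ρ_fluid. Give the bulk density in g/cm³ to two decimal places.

2.62 g/cm³

Porosity at depth: phi = 0.66·exp(−0.54×4.4) = 0.66×0.0929 = 0.0613
Bulk density: ρ_b = (1−phi)ρ_g + phi·ρ_f = 0.9387×2.72 + 0.0613×1.12
       = 2.553 + 0.069 = 2.622 g/cm³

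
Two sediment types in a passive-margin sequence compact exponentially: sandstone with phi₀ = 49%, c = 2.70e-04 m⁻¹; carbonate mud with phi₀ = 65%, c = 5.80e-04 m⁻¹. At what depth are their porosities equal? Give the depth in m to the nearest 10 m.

Working in km (1 km = 1000 m; c in km⁻¹ = c in m⁻¹ × 1000):
Set phi₀ₐ e^(−cₐd) = phi₀ᵦ e^(−cᵦd) ⇒ ln(phi₀ₐ/phi₀ᵦ) = (cₐ − cᵦ)·d
d = ln(0.49/0.65) / (0.27 − 0.58) = -0.2826 / -0.31 = 0.912 km

910 m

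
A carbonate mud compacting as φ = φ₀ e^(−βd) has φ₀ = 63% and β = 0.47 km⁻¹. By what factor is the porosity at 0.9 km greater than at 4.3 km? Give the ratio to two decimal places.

φ(d₁)/φ(d₂) = e^(−β·d₁)/e^(−β·d₂) = e^{β(d₂−d₁)}
= exp(0.47 × 3.4) = exp(1.598) = 4.9431

4.94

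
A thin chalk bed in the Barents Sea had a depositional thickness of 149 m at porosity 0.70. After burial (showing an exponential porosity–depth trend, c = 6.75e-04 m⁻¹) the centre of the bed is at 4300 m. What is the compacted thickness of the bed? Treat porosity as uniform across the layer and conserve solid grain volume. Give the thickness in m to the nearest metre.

Working in km (1 km = 1000 m; c in km⁻¹ = c in m⁻¹ × 1000):
Porosity at 4.3 km: φ = 0.7·exp(−0.675×4.3) = 0.0384
Solid-volume conservation: h(1−φ) = h₀(1−φ₀) ⇒ h = h₀·(1−φ₀)/(1−φ)
h = 0.149 × (1 − 0.7)/(1 − 0.0384) = 0.149 × 0.3120 = 0.0465 km

46 m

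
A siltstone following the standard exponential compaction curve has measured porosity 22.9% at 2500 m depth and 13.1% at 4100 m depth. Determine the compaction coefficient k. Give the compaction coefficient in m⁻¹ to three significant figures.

Working in km (1 km = 1000 m; k in km⁻¹ = k in m⁻¹ × 1000):
Athy: φ(d) = φ₀ e^(−kd) ⇒ φ₁/φ₂ = e^{k(d₂−d₁)} ⇒ k = ln(φ₁/φ₂)/(d₂−d₁)
k = ln(0.229/0.131) / (4.1 − 2.5) = ln(1.748) / 1.6 = 0.5585 / 1.6 = 0.3491 km⁻¹

0.000349 m⁻¹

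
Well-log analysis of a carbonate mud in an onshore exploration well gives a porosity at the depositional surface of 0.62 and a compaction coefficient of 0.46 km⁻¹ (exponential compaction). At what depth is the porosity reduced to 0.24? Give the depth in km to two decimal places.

Invert Athy's law: d = ln(φ₀/φ) / c
d = ln(0.62/0.24) / 0.46 = ln(2.583) / 0.46 = 0.9491 / 0.46 = 2.063 km

2.06 km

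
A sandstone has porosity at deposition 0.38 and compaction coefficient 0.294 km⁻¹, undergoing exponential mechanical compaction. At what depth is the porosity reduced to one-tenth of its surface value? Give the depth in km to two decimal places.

phi/phi₀ = 1/10 ⇒ exp(−c·d) = 1/10 ⇒ d = ln(10) / c
d = 2.3026 / 0.294 = 7.832 km

7.83 km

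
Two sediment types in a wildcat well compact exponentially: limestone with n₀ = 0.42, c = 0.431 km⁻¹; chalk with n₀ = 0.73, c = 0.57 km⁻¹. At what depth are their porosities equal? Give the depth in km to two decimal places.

3.98 km

Set n₀ₐ e^(−cₐz) = n₀ᵦ e^(−cᵦz) ⇒ ln(n₀ₐ/n₀ᵦ) = (cₐ − cᵦ)·z
z = ln(0.42/0.73) / (0.431 − 0.57) = -0.5528 / -0.139 = 3.977 km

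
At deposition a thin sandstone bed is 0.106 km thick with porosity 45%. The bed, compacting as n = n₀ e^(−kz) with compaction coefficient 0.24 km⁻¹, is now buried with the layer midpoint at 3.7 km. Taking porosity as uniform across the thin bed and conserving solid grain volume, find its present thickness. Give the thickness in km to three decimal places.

0.072 km

Porosity at 3.7 km: n = 0.45·exp(−0.24×3.7) = 0.1852
Solid-volume conservation: h(1−n) = h₀(1−n₀) ⇒ h = h₀·(1−n₀)/(1−n)
h = 0.106 × (1 − 0.45)/(1 − 0.1852) = 0.106 × 0.6750 = 0.0715 km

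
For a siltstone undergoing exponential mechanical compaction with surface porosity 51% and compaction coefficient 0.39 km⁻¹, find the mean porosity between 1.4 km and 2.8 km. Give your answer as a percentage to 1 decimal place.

22.8%

⟨n⟩ = (1/(d₂−d₁)) ∫ n₀ e^(−cd) dd = n₀·(e^(−c·d₁) − e^(−c·d₂)) / (c·(d₂−d₁))
e^(−0.39×1.4) = 0.5793; e^(−0.39×2.8) = 0.3355
⟨n⟩ = 0.51 × (0.5793 − 0.3355) / (0.39 × 1.4) = 0.51 × 0.4464 = 0.2276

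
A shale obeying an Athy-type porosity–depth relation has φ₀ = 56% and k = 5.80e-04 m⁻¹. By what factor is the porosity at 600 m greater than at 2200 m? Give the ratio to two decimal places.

2.53

Working in km (1 km = 1000 m; k in km⁻¹ = k in m⁻¹ × 1000):
φ(d₁)/φ(d₂) = e^(−k·d₁)/e^(−k·d₂) = e^{k(d₂−d₁)}
= exp(0.58 × 1.6) = exp(0.928) = 2.5294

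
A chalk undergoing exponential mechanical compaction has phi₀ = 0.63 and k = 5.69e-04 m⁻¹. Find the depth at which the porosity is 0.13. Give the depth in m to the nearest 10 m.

Working in km (1 km = 1000 m; k in km⁻¹ = k in m⁻¹ × 1000):
Invert Athy's law: z = ln(phi₀/phi) / k
z = ln(0.63/0.13) / 0.569 = ln(4.846) / 0.569 = 1.5782 / 0.569 = 2.774 km

2770 m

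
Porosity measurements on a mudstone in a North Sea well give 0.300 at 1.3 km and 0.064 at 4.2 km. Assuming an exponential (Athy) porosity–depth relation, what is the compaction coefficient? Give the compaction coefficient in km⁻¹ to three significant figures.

0.533 km⁻¹

Athy: phi(Z) = phi₀ e^(−βZ) ⇒ phi₁/phi₂ = e^{β(Z₂−Z₁)} ⇒ β = ln(phi₁/phi₂)/(Z₂−Z₁)
β = ln(0.3/0.064) / (4.2 − 1.3) = ln(4.688) / 2.9 = 1.5449 / 2.9 = 0.5327 km⁻¹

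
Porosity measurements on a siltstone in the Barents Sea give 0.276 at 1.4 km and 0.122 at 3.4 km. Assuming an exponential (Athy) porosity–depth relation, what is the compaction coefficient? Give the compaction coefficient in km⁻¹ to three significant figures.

0.408 km⁻¹

Athy: phi(z) = phi₀ e^(−kz) ⇒ phi₁/phi₂ = e^{k(z₂−z₁)} ⇒ k = ln(phi₁/phi₂)/(z₂−z₁)
k = ln(0.276/0.122) / (3.4 − 1.4) = ln(2.262) / 2 = 0.8164 / 2 = 0.4082 km⁻¹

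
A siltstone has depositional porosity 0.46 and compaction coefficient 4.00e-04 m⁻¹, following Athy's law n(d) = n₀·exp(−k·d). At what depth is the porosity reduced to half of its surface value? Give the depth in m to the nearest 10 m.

1730 m

Working in km (1 km = 1000 m; k in km⁻¹ = k in m⁻¹ × 1000):
n/n₀ = 1/2 ⇒ exp(−k·d) = 1/2 ⇒ d = ln(2) / k
d = 0.6931 / 0.4 = 1.733 km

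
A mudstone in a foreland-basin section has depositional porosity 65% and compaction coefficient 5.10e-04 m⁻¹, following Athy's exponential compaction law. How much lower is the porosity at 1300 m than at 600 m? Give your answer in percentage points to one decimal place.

Working in km (1 km = 1000 m; c in km⁻¹ = c in m⁻¹ × 1000):
n(0.6) = 0.65·e^(−0.51×0.6) = 0.4787
n(1.3) = 0.65·e^(−0.51×1.3) = 0.3349
Δn = 0.4787 − 0.3349 = 0.1437

14.4 percentage points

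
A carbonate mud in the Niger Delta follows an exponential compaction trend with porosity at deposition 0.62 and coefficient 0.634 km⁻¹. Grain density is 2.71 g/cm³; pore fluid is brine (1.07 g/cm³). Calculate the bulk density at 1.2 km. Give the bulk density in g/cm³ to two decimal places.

2.23 g/cm³

Porosity at depth: φ = 0.62·exp(−0.634×1.2) = 0.62×0.4673 = 0.2897
Bulk density: ρ_b = (1−φ)ρ_g + φ·ρ_f = 0.7103×2.71 + 0.2897×1.07
       = 1.925 + 0.310 = 2.235 g/cm³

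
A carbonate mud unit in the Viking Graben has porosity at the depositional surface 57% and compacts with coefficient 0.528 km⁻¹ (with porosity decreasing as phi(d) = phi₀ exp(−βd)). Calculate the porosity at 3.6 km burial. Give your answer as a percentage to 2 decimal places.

8.52%

phi = phi₀·exp(−β·d) = 0.57 × exp(−0.528 × 3.6) = 0.57 × exp(−1.901)
  = 0.57 × 0.1494 = 0.0852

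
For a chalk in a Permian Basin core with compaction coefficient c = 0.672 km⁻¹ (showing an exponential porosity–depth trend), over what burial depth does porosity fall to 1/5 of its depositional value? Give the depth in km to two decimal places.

phi/phi₀ = 1/5 ⇒ exp(−c·Z) = 1/5 ⇒ Z = ln(5) / c
Z = 1.6094 / 0.672 = 2.395 km

2.39 km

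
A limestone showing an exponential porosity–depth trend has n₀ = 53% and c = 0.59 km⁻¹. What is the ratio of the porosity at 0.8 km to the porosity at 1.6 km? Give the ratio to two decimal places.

n(d₁)/n(d₂) = e^(−c·d₁)/e^(−c·d₂) = e^{c(d₂−d₁)}
= exp(0.59 × 0.8) = exp(0.472) = 1.6032

1.60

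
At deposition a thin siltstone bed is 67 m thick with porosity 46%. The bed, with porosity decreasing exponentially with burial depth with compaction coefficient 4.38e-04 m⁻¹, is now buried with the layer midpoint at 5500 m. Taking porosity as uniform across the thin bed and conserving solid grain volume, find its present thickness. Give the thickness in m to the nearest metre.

Working in km (1 km = 1000 m; β in km⁻¹ = β in m⁻¹ × 1000):
Porosity at 5.5 km: φ = 0.46·exp(−0.438×5.5) = 0.0414
Solid-volume conservation: h(1−φ) = h₀(1−φ₀) ⇒ h = h₀·(1−φ₀)/(1−φ)
h = 0.067 × (1 − 0.46)/(1 − 0.0414) = 0.067 × 0.5633 = 0.0377 km

38 m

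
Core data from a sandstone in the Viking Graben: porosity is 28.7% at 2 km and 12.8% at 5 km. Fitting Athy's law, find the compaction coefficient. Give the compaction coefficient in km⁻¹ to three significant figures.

0.269 km⁻¹

Athy: phi(Z) = phi₀ e^(−kZ) ⇒ phi₁/phi₂ = e^{k(Z₂−Z₁)} ⇒ k = ln(phi₁/phi₂)/(Z₂−Z₁)
k = ln(0.287/0.128) / (5 − 2) = ln(2.242) / 3 = 0.8075 / 3 = 0.2692 km⁻¹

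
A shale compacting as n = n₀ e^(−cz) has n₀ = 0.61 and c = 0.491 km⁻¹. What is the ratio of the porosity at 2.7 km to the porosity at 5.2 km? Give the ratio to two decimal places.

n(z₁)/n(z₂) = e^(−c·z₁)/e^(−c·z₂) = e^{c(z₂−z₁)}
= exp(0.491 × 2.5) = exp(1.228) = 3.4127

3.41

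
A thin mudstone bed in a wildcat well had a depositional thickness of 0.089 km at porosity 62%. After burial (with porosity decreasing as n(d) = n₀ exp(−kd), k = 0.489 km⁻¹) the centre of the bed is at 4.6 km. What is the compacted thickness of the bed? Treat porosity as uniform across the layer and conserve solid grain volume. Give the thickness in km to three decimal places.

Porosity at 4.6 km: n = 0.62·exp(−0.489×4.6) = 0.0654
Solid-volume conservation: h(1−n) = h₀(1−n₀) ⇒ h = h₀·(1−n₀)/(1−n)
h = 0.089 × (1 − 0.62)/(1 − 0.0654) = 0.089 × 0.4066 = 0.0362 km

0.036 km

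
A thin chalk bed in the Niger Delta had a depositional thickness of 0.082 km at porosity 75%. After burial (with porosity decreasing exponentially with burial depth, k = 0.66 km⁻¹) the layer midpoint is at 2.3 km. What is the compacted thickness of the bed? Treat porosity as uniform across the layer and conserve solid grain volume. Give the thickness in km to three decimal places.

Porosity at 2.3 km: φ = 0.75·exp(−0.66×2.3) = 0.1644
Solid-volume conservation: h(1−φ) = h₀(1−φ₀) ⇒ h = h₀·(1−φ₀)/(1−φ)
h = 0.082 × (1 − 0.75)/(1 − 0.1644) = 0.082 × 0.2992 = 0.0245 km

0.025 km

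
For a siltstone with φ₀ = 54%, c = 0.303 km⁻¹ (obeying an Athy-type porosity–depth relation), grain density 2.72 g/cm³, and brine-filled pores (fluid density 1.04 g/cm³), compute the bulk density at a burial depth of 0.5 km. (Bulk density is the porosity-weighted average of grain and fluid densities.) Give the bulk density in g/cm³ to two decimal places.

Porosity at depth: φ = 0.54·exp(−0.303×0.5) = 0.54×0.8594 = 0.4641
Bulk density: ρ_b = (1−φ)ρ_g + φ·ρ_f = 0.5359×2.72 + 0.4641×1.04
       = 1.458 + 0.483 = 1.940 g/cm³

1.94 g/cm³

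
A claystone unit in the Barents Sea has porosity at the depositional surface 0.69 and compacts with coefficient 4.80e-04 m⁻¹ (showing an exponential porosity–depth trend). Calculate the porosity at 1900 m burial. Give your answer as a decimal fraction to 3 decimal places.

Working in km (1 km = 1000 m; c in km⁻¹ = c in m⁻¹ × 1000):
φ = φ₀·exp(−c·Z) = 0.69 × exp(−0.48 × 1.9) = 0.69 × exp(−0.912)
  = 0.69 × 0.4017 = 0.2772

0.277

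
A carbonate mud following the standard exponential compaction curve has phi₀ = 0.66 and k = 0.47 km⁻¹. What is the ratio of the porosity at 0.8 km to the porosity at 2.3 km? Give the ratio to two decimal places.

phi(d₁)/phi(d₂) = e^(−k·d₁)/e^(−k·d₂) = e^{k(d₂−d₁)}
= exp(0.47 × 1.5) = exp(0.705) = 2.0238

2.02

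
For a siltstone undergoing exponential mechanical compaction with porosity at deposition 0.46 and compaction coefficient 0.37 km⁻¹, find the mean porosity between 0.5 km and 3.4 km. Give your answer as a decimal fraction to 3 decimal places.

0.234

⟨φ⟩ = (1/(z₂−z₁)) ∫ φ₀ e^(−kz) dz = φ₀·(e^(−k·z₁) − e^(−k·z₂)) / (k·(z₂−z₁))
e^(−0.37×0.5) = 0.8311; e^(−0.37×3.4) = 0.2842
⟨φ⟩ = 0.46 × (0.8311 − 0.2842) / (0.37 × 2.9) = 0.46 × 0.5097 = 0.2345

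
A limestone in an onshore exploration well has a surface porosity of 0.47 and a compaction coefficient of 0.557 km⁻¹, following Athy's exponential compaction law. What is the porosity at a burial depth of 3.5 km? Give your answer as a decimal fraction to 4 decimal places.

0.0669

φ = φ₀·exp(−c·z) = 0.47 × exp(−0.557 × 3.5) = 0.47 × exp(−1.95)
  = 0.47 × 0.1423 = 0.0669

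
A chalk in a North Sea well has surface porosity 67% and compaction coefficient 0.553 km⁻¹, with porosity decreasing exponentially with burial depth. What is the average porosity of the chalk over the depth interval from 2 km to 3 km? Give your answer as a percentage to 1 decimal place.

⟨phi⟩ = (1/(d₂−d₁)) ∫ phi₀ e^(−kd) dd = phi₀·(e^(−k·d₁) − e^(−k·d₂)) / (k·(d₂−d₁))
e^(−0.553×2) = 0.3309; e^(−0.553×3) = 0.1903
⟨phi⟩ = 0.67 × (0.3309 − 0.1903) / (0.553 × 1) = 0.67 × 0.2542 = 0.1703

17.0%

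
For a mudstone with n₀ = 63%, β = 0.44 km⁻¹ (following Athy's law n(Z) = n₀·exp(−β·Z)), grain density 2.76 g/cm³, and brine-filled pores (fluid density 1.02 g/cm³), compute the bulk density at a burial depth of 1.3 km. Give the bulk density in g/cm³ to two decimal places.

2.14 g/cm³

Porosity at depth: n = 0.63·exp(−0.44×1.3) = 0.63×0.5644 = 0.3556
Bulk density: ρ_b = (1−n)ρ_g + n·ρ_f = 0.6444×2.76 + 0.3556×1.02
       = 1.779 + 0.363 = 2.141 g/cm³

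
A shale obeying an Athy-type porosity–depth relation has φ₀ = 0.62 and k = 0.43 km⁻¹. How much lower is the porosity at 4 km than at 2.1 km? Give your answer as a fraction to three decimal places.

φ(2.1) = 0.62·e^(−0.43×2.1) = 0.2513
φ(4) = 0.62·e^(−0.43×4) = 0.1110
Δφ = 0.2513 − 0.1110 = 0.1403

0.140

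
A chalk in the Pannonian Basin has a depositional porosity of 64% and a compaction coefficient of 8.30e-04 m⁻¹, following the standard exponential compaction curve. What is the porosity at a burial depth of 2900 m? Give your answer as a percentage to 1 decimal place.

5.8%

Working in km (1 km = 1000 m; c in km⁻¹ = c in m⁻¹ × 1000):
phi = phi₀·exp(−c·d) = 0.64 × exp(−0.83 × 2.9) = 0.64 × exp(−2.407)
  = 0.64 × 0.0901 = 0.0577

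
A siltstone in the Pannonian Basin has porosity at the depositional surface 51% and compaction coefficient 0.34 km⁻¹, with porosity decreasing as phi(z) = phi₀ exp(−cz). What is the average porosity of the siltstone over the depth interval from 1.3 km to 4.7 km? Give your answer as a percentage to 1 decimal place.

⟨phi⟩ = (1/(z₂−z₁)) ∫ phi₀ e^(−cz) dz = phi₀·(e^(−c·z₁) − e^(−c·z₂)) / (c·(z₂−z₁))
e^(−0.34×1.3) = 0.6427; e^(−0.34×4.7) = 0.2023
⟨phi⟩ = 0.51 × (0.6427 − 0.2023) / (0.34 × 3.4) = 0.51 × 0.3810 = 0.1943

19.4%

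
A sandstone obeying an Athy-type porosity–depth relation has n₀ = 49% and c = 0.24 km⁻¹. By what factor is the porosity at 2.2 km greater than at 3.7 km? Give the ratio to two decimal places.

1.43

n(d₁)/n(d₂) = e^(−c·d₁)/e^(−c·d₂) = e^{c(d₂−d₁)}
= exp(0.24 × 1.5) = exp(0.36) = 1.4333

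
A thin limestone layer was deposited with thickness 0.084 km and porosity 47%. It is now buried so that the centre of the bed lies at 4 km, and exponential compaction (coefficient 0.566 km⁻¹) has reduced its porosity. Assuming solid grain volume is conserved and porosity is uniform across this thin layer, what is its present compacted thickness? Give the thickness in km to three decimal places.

0.047 km

Porosity at 4 km: n = 0.47·exp(−0.566×4) = 0.0488
Solid-volume conservation: h(1−n) = h₀(1−n₀) ⇒ h = h₀·(1−n₀)/(1−n)
h = 0.084 × (1 − 0.47)/(1 − 0.0488) = 0.084 × 0.5572 = 0.0468 km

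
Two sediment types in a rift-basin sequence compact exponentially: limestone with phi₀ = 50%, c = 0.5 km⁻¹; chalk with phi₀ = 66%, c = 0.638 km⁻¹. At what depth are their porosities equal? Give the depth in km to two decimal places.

Set phi₀ₐ e^(−cₐd) = phi₀ᵦ e^(−cᵦd) ⇒ ln(phi₀ₐ/phi₀ᵦ) = (cₐ − cᵦ)·d
d = ln(0.5/0.66) / (0.5 − 0.638) = -0.2776 / -0.138 = 2.012 km

2.01 km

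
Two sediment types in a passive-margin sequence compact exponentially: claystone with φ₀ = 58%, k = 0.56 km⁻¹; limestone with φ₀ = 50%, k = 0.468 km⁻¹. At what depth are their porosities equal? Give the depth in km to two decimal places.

1.61 km

Set φ₀ₐ e^(−kₐz) = φ₀ᵦ e^(−kᵦz) ⇒ ln(φ₀ₐ/φ₀ᵦ) = (kₐ − kᵦ)·z
z = ln(0.58/0.5) / (0.56 − 0.468) = 0.1484 / 0.092 = 1.613 km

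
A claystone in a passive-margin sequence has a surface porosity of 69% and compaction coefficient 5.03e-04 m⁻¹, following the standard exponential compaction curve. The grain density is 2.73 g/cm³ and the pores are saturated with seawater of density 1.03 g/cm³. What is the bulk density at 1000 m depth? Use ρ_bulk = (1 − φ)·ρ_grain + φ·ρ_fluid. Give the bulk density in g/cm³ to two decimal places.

2.02 g/cm³

Working in km (1 km = 1000 m; c in km⁻¹ = c in m⁻¹ × 1000):
Porosity at depth: n = 0.69·exp(−0.503×1) = 0.69×0.6047 = 0.4173
Bulk density: ρ_b = (1−n)ρ_g + n·ρ_f = 0.5827×2.73 + 0.4173×1.03
       = 1.591 + 0.430 = 2.021 g/cm³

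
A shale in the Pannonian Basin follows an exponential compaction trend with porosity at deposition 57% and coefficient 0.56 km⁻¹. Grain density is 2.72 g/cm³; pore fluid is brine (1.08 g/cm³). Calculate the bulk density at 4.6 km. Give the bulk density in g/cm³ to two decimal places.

Porosity at depth: phi = 0.57·exp(−0.56×4.6) = 0.57×0.0761 = 0.0434
Bulk density: ρ_b = (1−phi)ρ_g + phi·ρ_f = 0.9566×2.72 + 0.0434×1.08
       = 2.602 + 0.047 = 2.649 g/cm³

2.65 g/cm³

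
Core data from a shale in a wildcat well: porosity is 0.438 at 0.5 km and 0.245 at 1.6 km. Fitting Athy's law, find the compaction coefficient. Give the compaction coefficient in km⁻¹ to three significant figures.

0.528 km⁻¹

Athy: n(z) = n₀ e^(−βz) ⇒ n₁/n₂ = e^{β(z₂−z₁)} ⇒ β = ln(n₁/n₂)/(z₂−z₁)
β = ln(0.438/0.245) / (1.6 − 0.5) = ln(1.788) / 1.1 = 0.5810 / 1.1 = 0.5281 km⁻¹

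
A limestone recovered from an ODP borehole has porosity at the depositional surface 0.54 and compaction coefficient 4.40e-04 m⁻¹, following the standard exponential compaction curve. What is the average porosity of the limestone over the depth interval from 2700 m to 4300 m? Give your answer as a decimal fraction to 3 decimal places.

Working in km (1 km = 1000 m; β in km⁻¹ = β in m⁻¹ × 1000):
⟨phi⟩ = (1/(z₂−z₁)) ∫ phi₀ e^(−βz) dz = phi₀·(e^(−β·z₁) − e^(−β·z₂)) / (β·(z₂−z₁))
e^(−0.44×2.7) = 0.3048; e^(−0.44×4.3) = 0.1508
⟨phi⟩ = 0.54 × (0.3048 − 0.1508) / (0.44 × 1.6) = 0.54 × 0.2188 = 0.1182

0.118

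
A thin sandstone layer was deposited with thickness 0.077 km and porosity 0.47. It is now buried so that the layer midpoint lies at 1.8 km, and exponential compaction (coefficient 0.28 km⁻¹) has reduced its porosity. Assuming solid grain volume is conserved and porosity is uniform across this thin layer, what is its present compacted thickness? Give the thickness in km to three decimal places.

Porosity at 1.8 km: φ = 0.47·exp(−0.28×1.8) = 0.2839
Solid-volume conservation: h(1−φ) = h₀(1−φ₀) ⇒ h = h₀·(1−φ₀)/(1−φ)
h = 0.077 × (1 − 0.47)/(1 − 0.2839) = 0.077 × 0.7402 = 0.0570 km

0.057 km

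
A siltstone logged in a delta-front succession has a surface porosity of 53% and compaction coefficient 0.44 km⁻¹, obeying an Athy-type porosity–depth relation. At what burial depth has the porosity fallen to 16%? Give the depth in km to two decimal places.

2.72 km

Invert Athy's law: z = ln(n₀/n) / β
z = ln(0.53/0.16) / 0.44 = ln(3.312) / 0.44 = 1.1977 / 0.44 = 2.722 km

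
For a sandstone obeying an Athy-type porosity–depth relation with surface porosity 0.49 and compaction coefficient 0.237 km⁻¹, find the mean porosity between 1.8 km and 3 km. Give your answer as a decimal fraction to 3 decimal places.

⟨φ⟩ = (1/(Z₂−Z₁)) ∫ φ₀ e^(−kZ) dZ = φ₀·(e^(−k·Z₁) − e^(−k·Z₂)) / (k·(Z₂−Z₁))
e^(−0.237×1.8) = 0.6527; e^(−0.237×3) = 0.4912
⟨φ⟩ = 0.49 × (0.6527 − 0.4912) / (0.237 × 1.2) = 0.49 × 0.5681 = 0.2784

0.278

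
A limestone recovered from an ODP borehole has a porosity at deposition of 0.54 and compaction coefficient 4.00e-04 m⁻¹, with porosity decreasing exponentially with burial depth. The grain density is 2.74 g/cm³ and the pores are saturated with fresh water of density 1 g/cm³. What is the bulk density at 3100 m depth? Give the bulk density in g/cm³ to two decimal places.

Working in km (1 km = 1000 m; c in km⁻¹ = c in m⁻¹ × 1000):
Porosity at depth: n = 0.54·exp(−0.4×3.1) = 0.54×0.2894 = 0.1563
Bulk density: ρ_b = (1−n)ρ_g + n·ρ_f = 0.8437×2.74 + 0.1563×1
       = 2.312 + 0.156 = 2.468 g/cm³

2.47 g/cm³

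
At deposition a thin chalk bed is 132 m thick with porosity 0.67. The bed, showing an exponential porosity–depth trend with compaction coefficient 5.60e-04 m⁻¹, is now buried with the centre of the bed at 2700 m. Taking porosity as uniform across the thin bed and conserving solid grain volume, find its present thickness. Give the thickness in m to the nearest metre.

Working in km (1 km = 1000 m; c in km⁻¹ = c in m⁻¹ × 1000):
Porosity at 2.7 km: n = 0.67·exp(−0.56×2.7) = 0.1477
Solid-volume conservation: h(1−n) = h₀(1−n₀) ⇒ h = h₀·(1−n₀)/(1−n)
h = 0.132 × (1 − 0.67)/(1 − 0.1477) = 0.132 × 0.3872 = 0.0511 km

51 m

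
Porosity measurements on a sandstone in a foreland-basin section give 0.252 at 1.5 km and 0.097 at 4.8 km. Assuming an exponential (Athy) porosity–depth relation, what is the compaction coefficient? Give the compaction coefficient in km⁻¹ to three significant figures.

Athy: n(z) = n₀ e^(−βz) ⇒ n₁/n₂ = e^{β(z₂−z₁)} ⇒ β = ln(n₁/n₂)/(z₂−z₁)
β = ln(0.252/0.097) / (4.8 − 1.5) = ln(2.598) / 3.3 = 0.9547 / 3.3 = 0.2893 km⁻¹

0.289 km⁻¹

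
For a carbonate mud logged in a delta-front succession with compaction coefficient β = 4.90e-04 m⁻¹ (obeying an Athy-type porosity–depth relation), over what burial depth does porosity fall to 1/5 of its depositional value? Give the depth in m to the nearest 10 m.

Working in km (1 km = 1000 m; β in km⁻¹ = β in m⁻¹ × 1000):
phi/phi₀ = 1/5 ⇒ exp(−β·z) = 1/5 ⇒ z = ln(5) / β
z = 1.6094 / 0.49 = 3.285 km

3280 m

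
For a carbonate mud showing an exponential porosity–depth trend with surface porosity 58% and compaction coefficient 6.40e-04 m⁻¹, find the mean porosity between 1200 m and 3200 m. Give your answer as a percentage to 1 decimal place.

15.2%

Working in km (1 km = 1000 m; c in km⁻¹ = c in m⁻¹ × 1000):
⟨n⟩ = (1/(z₂−z₁)) ∫ n₀ e^(−cz) dz = n₀·(e^(−c·z₁) − e^(−c·z₂)) / (c·(z₂−z₁))
e^(−0.64×1.2) = 0.4639; e^(−0.64×3.2) = 0.1290
⟨n⟩ = 0.58 × (0.4639 − 0.1290) / (0.64 × 2) = 0.58 × 0.2617 = 0.1518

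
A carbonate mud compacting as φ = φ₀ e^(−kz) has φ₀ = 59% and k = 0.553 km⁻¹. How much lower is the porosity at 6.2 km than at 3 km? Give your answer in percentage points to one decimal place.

9.3 percentage points

φ(3) = 0.59·e^(−0.553×3) = 0.1123
φ(6.2) = 0.59·e^(−0.553×6.2) = 0.0191
Δφ = 0.1123 − 0.0191 = 0.0932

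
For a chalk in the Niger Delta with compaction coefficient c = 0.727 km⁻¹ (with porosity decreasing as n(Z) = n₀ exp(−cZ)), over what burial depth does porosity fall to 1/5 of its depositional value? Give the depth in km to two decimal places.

n/n₀ = 1/5 ⇒ exp(−c·Z) = 1/5 ⇒ Z = ln(5) / c
Z = 1.6094 / 0.727 = 2.214 km

2.21 km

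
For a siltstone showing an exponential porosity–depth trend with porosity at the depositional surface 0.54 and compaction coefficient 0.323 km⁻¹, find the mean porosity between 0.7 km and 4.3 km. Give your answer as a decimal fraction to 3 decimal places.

⟨phi⟩ = (1/(d₂−d₁)) ∫ phi₀ e^(−βd) dd = phi₀·(e^(−β·d₁) − e^(−β·d₂)) / (β·(d₂−d₁))
e^(−0.323×0.7) = 0.7976; e^(−0.323×4.3) = 0.2493
⟨phi⟩ = 0.54 × (0.7976 − 0.2493) / (0.323 × 3.6) = 0.54 × 0.4715 = 0.2546

0.255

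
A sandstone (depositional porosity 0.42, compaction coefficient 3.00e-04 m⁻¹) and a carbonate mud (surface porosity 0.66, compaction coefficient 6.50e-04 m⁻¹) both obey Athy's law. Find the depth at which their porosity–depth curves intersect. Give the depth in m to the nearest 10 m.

1290 m

Working in km (1 km = 1000 m; k in km⁻¹ = k in m⁻¹ × 1000):
Set phi₀ₐ e^(−kₐd) = phi₀ᵦ e^(−kᵦd) ⇒ ln(phi₀ₐ/phi₀ᵦ) = (kₐ − kᵦ)·d
d = ln(0.42/0.66) / (0.3 − 0.65) = -0.4520 / -0.35 = 1.291 km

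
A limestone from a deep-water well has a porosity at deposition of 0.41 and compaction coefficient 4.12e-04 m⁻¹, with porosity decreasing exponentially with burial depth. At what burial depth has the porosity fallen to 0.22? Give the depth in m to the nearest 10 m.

1510 m

Working in km (1 km = 1000 m; β in km⁻¹ = β in m⁻¹ × 1000):
Invert Athy's law: Z = ln(phi₀/phi) / β
Z = ln(0.41/0.22) / 0.412 = ln(1.864) / 0.412 = 0.6225 / 0.412 = 1.511 km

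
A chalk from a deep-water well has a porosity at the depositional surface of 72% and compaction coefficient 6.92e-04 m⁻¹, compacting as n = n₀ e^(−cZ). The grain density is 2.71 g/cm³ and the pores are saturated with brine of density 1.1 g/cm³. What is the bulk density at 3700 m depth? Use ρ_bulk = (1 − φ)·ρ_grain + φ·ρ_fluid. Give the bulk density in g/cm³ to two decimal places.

2.62 g/cm³

Working in km (1 km = 1000 m; c in km⁻¹ = c in m⁻¹ × 1000):
Porosity at depth: n = 0.72·exp(−0.692×3.7) = 0.72×0.0773 = 0.0556
Bulk density: ρ_b = (1−n)ρ_g + n·ρ_f = 0.9444×2.71 + 0.0556×1.1
       = 2.559 + 0.061 = 2.620 g/cm³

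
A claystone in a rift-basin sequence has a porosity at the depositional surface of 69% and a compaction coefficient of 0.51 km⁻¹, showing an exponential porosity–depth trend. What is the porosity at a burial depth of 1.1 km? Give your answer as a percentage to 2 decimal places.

39.37%

φ = φ₀·exp(−k·d) = 0.69 × exp(−0.51 × 1.1) = 0.69 × exp(−0.561)
  = 0.69 × 0.5706 = 0.3937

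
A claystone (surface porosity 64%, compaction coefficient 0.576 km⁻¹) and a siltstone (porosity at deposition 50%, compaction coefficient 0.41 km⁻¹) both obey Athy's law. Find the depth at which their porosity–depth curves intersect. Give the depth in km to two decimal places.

1.49 km

Set φ₀ₐ e^(−cₐd) = φ₀ᵦ e^(−cᵦd) ⇒ ln(φ₀ₐ/φ₀ᵦ) = (cₐ − cᵦ)·d
d = ln(0.64/0.5) / (0.576 − 0.41) = 0.2469 / 0.166 = 1.487 km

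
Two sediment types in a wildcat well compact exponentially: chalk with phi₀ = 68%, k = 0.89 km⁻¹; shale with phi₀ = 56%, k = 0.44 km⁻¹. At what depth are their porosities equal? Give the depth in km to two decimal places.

Set phi₀ₐ e^(−kₐz) = phi₀ᵦ e^(−kᵦz) ⇒ ln(phi₀ₐ/phi₀ᵦ) = (kₐ − kᵦ)·z
z = ln(0.68/0.56) / (0.89 − 0.44) = 0.1942 / 0.45 = 0.431 km

0.43 km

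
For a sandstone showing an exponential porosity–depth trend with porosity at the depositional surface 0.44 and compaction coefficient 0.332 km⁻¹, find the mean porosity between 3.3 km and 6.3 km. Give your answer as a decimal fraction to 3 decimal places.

⟨φ⟩ = (1/(Z₂−Z₁)) ∫ φ₀ e^(−βZ) dZ = φ₀·(e^(−β·Z₁) − e^(−β·Z₂)) / (β·(Z₂−Z₁))
e^(−0.332×3.3) = 0.3343; e^(−0.332×6.3) = 0.1235
⟨φ⟩ = 0.44 × (0.3343 − 0.1235) / (0.332 × 3) = 0.44 × 0.2117 = 0.0931

0.093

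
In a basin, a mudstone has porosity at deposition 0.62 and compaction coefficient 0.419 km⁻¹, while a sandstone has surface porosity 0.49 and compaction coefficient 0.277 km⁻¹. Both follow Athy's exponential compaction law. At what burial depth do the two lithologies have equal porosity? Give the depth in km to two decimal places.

1.66 km

Set n₀ₐ e^(−cₐz) = n₀ᵦ e^(−cᵦz) ⇒ ln(n₀ₐ/n₀ᵦ) = (cₐ − cᵦ)·z
z = ln(0.62/0.49) / (0.419 − 0.277) = 0.2353 / 0.142 = 1.657 km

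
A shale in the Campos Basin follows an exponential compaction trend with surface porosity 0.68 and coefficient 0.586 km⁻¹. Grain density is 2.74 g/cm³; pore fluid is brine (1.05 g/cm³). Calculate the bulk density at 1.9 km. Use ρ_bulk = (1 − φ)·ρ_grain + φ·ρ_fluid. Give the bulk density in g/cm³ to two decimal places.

Porosity at depth: phi = 0.68·exp(−0.586×1.9) = 0.68×0.3284 = 0.2233
Bulk density: ρ_b = (1−phi)ρ_g + phi·ρ_f = 0.7767×2.74 + 0.2233×1.05
       = 2.128 + 0.235 = 2.363 g/cm³

2.36 g/cm³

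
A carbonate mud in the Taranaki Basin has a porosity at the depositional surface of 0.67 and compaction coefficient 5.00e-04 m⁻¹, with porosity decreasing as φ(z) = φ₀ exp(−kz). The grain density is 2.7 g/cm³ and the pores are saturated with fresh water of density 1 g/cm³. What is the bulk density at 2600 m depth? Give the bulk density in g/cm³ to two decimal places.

Working in km (1 km = 1000 m; k in km⁻¹ = k in m⁻¹ × 1000):
Porosity at depth: φ = 0.67·exp(−0.5×2.6) = 0.67×0.2725 = 0.1826
Bulk density: ρ_b = (1−φ)ρ_g + φ·ρ_f = 0.8174×2.7 + 0.1826×1
       = 2.207 + 0.183 = 2.390 g/cm³

2.39 g/cm³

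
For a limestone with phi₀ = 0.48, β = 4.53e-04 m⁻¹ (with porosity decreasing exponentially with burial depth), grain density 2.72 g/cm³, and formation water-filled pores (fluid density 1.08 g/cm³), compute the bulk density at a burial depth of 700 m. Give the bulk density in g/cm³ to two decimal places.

Working in km (1 km = 1000 m; β in km⁻¹ = β in m⁻¹ × 1000):
Porosity at depth: phi = 0.48·exp(−0.453×0.7) = 0.48×0.7283 = 0.3496
Bulk density: ρ_b = (1−phi)ρ_g + phi·ρ_f = 0.6504×2.72 + 0.3496×1.08
       = 1.769 + 0.378 = 2.147 g/cm³

2.15 g/cm³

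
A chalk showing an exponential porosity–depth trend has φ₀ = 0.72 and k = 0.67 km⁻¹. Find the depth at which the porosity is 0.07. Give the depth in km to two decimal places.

Invert Athy's law: Z = ln(φ₀/φ) / k
Z = ln(0.72/0.07) / 0.67 = ln(10.29) / 0.67 = 2.3308 / 0.67 = 3.479 km

3.48 km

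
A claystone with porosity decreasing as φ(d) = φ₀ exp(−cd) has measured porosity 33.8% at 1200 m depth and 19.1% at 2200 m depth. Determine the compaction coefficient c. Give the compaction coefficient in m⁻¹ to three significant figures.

Working in km (1 km = 1000 m; c in km⁻¹ = c in m⁻¹ × 1000):
Athy: φ(d) = φ₀ e^(−cd) ⇒ φ₁/φ₂ = e^{c(d₂−d₁)} ⇒ c = ln(φ₁/φ₂)/(d₂−d₁)
c = ln(0.338/0.191) / (2.2 − 1.2) = ln(1.77) / 1 = 0.5708 / 1 = 0.5708 km⁻¹

0.000571 m⁻¹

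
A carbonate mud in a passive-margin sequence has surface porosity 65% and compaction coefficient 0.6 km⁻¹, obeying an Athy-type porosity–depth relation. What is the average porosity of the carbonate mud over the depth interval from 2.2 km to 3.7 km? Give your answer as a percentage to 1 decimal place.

11.4%

⟨phi⟩ = (1/(Z₂−Z₁)) ∫ phi₀ e^(−kZ) dZ = phi₀·(e^(−k·Z₁) − e^(−k·Z₂)) / (k·(Z₂−Z₁))
e^(−0.6×2.2) = 0.2671; e^(−0.6×3.7) = 0.1086
⟨phi⟩ = 0.65 × (0.2671 − 0.1086) / (0.6 × 1.5) = 0.65 × 0.1761 = 0.1145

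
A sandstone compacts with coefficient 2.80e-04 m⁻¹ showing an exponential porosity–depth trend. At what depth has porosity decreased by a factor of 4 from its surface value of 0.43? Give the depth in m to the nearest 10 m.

4950 m

Working in km (1 km = 1000 m; c in km⁻¹ = c in m⁻¹ × 1000):
φ/φ₀ = 1/4 ⇒ exp(−c·d) = 1/4 ⇒ d = ln(4) / c
d = 1.3863 / 0.28 = 4.951 km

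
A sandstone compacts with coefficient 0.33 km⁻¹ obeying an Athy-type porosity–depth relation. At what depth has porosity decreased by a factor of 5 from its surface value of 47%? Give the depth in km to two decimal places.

4.88 km

phi/phi₀ = 1/5 ⇒ exp(−k·d) = 1/5 ⇒ d = ln(5) / k
d = 1.6094 / 0.33 = 4.877 km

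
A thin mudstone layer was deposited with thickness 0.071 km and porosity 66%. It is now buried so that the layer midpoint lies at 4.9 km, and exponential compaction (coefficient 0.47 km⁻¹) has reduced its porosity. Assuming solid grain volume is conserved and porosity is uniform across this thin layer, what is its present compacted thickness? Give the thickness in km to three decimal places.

0.026 km

Porosity at 4.9 km: n = 0.66·exp(−0.47×4.9) = 0.0660
Solid-volume conservation: h(1−n) = h₀(1−n₀) ⇒ h = h₀·(1−n₀)/(1−n)
h = 0.071 × (1 − 0.66)/(1 − 0.0660) = 0.071 × 0.3640 = 0.0258 km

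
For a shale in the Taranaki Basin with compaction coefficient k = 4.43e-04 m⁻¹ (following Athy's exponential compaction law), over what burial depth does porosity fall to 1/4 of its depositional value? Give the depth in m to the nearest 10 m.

3130 m

Working in km (1 km = 1000 m; k in km⁻¹ = k in m⁻¹ × 1000):
φ/φ₀ = 1/4 ⇒ exp(−k·d) = 1/4 ⇒ d = ln(4) / k
d = 1.3863 / 0.443 = 3.129 km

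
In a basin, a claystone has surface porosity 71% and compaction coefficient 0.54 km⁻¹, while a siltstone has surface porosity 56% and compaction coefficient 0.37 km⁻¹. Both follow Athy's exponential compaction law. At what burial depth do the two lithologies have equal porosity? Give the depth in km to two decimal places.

Set phi₀ₐ e^(−βₐz) = phi₀ᵦ e^(−βᵦz) ⇒ ln(phi₀ₐ/phi₀ᵦ) = (βₐ − βᵦ)·z
z = ln(0.71/0.56) / (0.54 − 0.37) = 0.2373 / 0.17 = 1.396 km

1.40 km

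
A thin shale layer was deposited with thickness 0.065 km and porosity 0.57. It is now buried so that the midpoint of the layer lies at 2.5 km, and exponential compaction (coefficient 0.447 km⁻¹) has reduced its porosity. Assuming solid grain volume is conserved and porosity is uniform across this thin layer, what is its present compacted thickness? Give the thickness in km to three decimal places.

0.034 km

Porosity at 2.5 km: phi = 0.57·exp(−0.447×2.5) = 0.1864
Solid-volume conservation: h(1−phi) = h₀(1−phi₀) ⇒ h = h₀·(1−phi₀)/(1−phi)
h = 0.065 × (1 − 0.57)/(1 − 0.1864) = 0.065 × 0.5285 = 0.0344 km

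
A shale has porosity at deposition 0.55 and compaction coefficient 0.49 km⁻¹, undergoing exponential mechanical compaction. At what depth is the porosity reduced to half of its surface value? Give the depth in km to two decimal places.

φ/φ₀ = 1/2 ⇒ exp(−c·Z) = 1/2 ⇒ Z = ln(2) / c
Z = 0.6931 / 0.49 = 1.415 km

1.41 km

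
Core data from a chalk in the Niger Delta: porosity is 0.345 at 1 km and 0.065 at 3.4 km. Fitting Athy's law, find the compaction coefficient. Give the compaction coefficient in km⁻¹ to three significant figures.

0.695 km⁻¹

Athy: n(d) = n₀ e^(−cd) ⇒ n₁/n₂ = e^{c(d₂−d₁)} ⇒ c = ln(n₁/n₂)/(d₂−d₁)
c = ln(0.345/0.065) / (3.4 − 1) = ln(5.308) / 2.4 = 1.6692 / 2.4 = 0.6955 km⁻¹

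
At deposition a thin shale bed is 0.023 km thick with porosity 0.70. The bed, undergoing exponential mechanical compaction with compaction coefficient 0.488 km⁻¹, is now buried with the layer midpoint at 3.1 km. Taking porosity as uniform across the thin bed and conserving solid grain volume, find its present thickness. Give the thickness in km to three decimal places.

Porosity at 3.1 km: n = 0.7·exp(−0.488×3.1) = 0.1542
Solid-volume conservation: h(1−n) = h₀(1−n₀) ⇒ h = h₀·(1−n₀)/(1−n)
h = 0.023 × (1 − 0.7)/(1 − 0.1542) = 0.023 × 0.3547 = 0.0082 km

0.008 km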